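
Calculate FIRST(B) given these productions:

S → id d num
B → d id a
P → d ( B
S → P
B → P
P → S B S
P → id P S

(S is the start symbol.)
{ 'd', 'id' }

To compute FIRST(B), examine every production with B on the left-hand side, reading each right-hand side left to right until a non-nullable symbol is reached.

FIRST sets of the other non-terminals involved (by the same procedure, iterated to a fixed point):
  FIRST(P) = { 'd', 'id' }

From B → d id a:
  - d is a terminal: add 'd' and stop
From B → P:
  - P is a non-terminal: add FIRST(P) \ {ε} = { 'd', 'id' }
    P is not nullable, so stop

Collecting: FIRST(B) = { 'd', 'id' }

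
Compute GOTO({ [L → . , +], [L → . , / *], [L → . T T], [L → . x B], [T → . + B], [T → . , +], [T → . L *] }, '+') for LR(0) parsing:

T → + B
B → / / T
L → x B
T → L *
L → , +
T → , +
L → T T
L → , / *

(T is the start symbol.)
{ [B → . / / T], [T → + . B] }

GOTO(I, '+') = CLOSURE({ [A → αX.β] : [A → α.Xβ] ∈ I, X = '+' })

Items with dot before '+', with the dot advanced:
  [T → . + B] → [T → + . B]
Closure of the advanced items:
  [T → + . B] has the dot before B: add [B → . / / T]

GOTO = { [B → . / / T], [T → + . B] }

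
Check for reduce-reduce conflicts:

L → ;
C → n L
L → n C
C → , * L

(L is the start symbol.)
No reduce-reduce conflicts

Augment with L' → L and build the canonical LR(0) collection (I0 = CLOSURE({[L' → . L]}), then GOTO on every symbol after a dot until no new states appear). It has 10 states:
  I0: { [L → . ;], [L → . n C], [L' → . L] }  — shift
  I1: { [L → ; .] }  — reduce
  I2: { [L' → L .] }  — accept
  I3: { [C → . , * L], [C → . n L], [L → n . C] }  — shift
  I4: { [C → , . * L] }  — shift
  I5: { [L → n C .] }  — reduce
  I6: { [C → n . L], [L → . ;], [L → . n C] }  — shift
  I7: { [C → n L .] }  — reduce
  I8: { [C → , * . L], [L → . ;], [L → . n C] }  — shift
  I9: { [C → , * L .] }  — reduce

No state contains more than one complete item.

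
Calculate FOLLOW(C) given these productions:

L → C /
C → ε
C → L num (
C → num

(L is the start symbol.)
{ '/' }

To compute FOLLOW(C), find every occurrence of C on a right-hand side N → α C β: add FIRST(β) \ {ε}, and if β is empty or nullable also add FOLLOW(N). Iterate to a fixed point.

In L → C /: C is followed by '/', add FIRST('/') \ {ε} = { '/' }

Taking the union: FOLLOW(C) = { '/' }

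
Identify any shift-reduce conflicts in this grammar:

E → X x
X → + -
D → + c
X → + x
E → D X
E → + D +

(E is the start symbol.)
Augment with E' → E and build the canonical LR(0) collection (I0 = CLOSURE({[E' → . E]}), then GOTO on every symbol after a dot until no new states appear). It has 14 states:
  I0: { [D → . + c], [E → . + D +], [E → . D X], [E → . X x], [E' → . E], [X → . + -], [X → . + x] }  — shift
  I1: { [D → + . c], [D → . + c], [E → + . D +], [X → + . -], [X → + . x] }  — shift
  I2: { [E → D . X], [X → . + -], [X → . + x] }  — shift
  I3: { [E' → E .] }  — accept
  I4: { [E → X . x] }  — shift
  I5: { [E → X x .] }  — reduce
  I6: { [X → + . -], [X → + . x] }  — shift
  I7: { [E → D X .] }  — reduce
  I8: { [X → + - .] }  — reduce
  I9: { [X → + x .] }  — reduce
  I10: { [D → + . c] }  — shift
  I11: { [E → + D . +] }  — shift
  I12: { [D → + c .] }  — reduce
  I13: { [E → + D + .] }  — reduce

No state contains both a complete item and a shift item.

Answer: No shift-reduce conflicts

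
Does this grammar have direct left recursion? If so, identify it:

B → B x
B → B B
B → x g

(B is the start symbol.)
Yes, B is left-recursive

Direct left recursion occurs when N → N α for some non-terminal N (the right-hand side begins with the left-hand side itself).

B → B x: LEFT RECURSIVE (starts with B)
B → B B: LEFT RECURSIVE (starts with B)
B → x g: starts with x

The grammar has direct left recursion on: B.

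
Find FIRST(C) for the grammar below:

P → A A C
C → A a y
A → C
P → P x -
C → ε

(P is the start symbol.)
{ 'a', ε }

To compute FIRST(C), examine every production with C on the left-hand side, reading each right-hand side left to right until a non-nullable symbol is reached.

FIRST sets of the other non-terminals involved (by the same procedure, iterated to a fixed point):
  FIRST(A) = { 'a', ε }

From C → A a y:
  - A is a non-terminal: add FIRST(A) \ {ε} = { 'a' }
    A is nullable, so continue to the next symbol
  - a is a terminal: add 'a' and stop
From C → ε:
  - ε-production, so ε ∈ FIRST(C)

Collecting: FIRST(C) = { 'a', ε }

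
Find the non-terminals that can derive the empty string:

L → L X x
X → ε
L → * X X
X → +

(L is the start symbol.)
{ 'X' }

ε-productions: X → ε
So X is immediately nullable.
No further non-terminal can be added: every production for the remaining non-terminals contains a terminal or a non-nullable non-terminal.
Nullable = { 'X' }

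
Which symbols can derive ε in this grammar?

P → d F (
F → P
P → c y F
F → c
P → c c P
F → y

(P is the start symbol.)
A non-terminal is nullable if it can derive ε (the empty string): either it has an ε-production, or it has a production whose right-hand side consists entirely of nullable non-terminals.

There are no ε-productions, so no non-terminal can derive ε.
No non-terminals are nullable.

Answer: None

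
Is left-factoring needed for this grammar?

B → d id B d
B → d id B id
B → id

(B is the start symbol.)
Left-factoring is needed when two productions for the same non-terminal
share a common prefix on the right-hand side.

Productions for B:
  B → d id B d
  B → d id B id
  B → id

Found common prefix 'd id B' in productions for B

Answer: Yes, B has productions with common prefix 'd id B'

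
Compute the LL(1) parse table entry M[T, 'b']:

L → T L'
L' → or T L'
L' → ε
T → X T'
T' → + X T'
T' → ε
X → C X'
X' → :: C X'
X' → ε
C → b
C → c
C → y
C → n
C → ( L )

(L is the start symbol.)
T → X T'

To find M[T, 'b'], we find productions for T where 'b' is in the predict set (PREDICT(N → α) = (FIRST(α) \ {ε}) ∪ (FOLLOW(N) if α ⇒* ε)).

Relevant sets:
  FIRST(X) = { '(', 'b', 'c', 'n', 'y' }

T → X T': PREDICT = { '(', 'b', 'c', 'n', 'y' }
  'b' is in predict set, so this production goes in M[T, 'b']

M[T, 'b'] = T → X T'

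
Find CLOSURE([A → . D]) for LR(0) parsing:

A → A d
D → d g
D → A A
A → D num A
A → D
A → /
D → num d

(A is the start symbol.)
{ [A → . /], [A → . A d], [A → . D num A], [A → . D], [D → . A A], [D → . d g], [D → . num d] }

To compute CLOSURE, for each item [A → α.Bβ] where B is a non-terminal, add [B → .γ] for all productions B → γ; repeat for the newly added items until nothing changes.

Start with: [A → . D]
  [A → . D] has the dot before D: add [D → . d g], [D → . A A], [D → . num d]
  [D → . A A] has the dot before A: add [A → . A d], [A → . D num A], [A → . /]
No further items can be added.

CLOSURE = { [A → . /], [A → . A d], [A → . D num A], [A → . D], [D → . A A], [D → . d g], [D → . num d] }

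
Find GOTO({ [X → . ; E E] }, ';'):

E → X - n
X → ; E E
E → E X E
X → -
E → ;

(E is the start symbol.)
{ [E → . ;], [E → . E X E], [E → . X - n], [X → . -], [X → . ; E E], [X → ; . E E] }

GOTO(I, ';') = CLOSURE({ [A → αX.β] : [A → α.Xβ] ∈ I, X = ';' })

Items with dot before ';', with the dot advanced:
  [X → . ; E E] → [X → ; . E E]
Closure of the advanced items:
  [X → ; . E E] has the dot before E: add [E → . X - n], [E → . E X E], [E → . ;]
  [E → . X - n] has the dot before X: add [X → . ; E E], [X → . -]

GOTO = { [E → . ;], [E → . E X E], [E → . X - n], [X → . -], [X → . ; E E], [X → ; . E E] }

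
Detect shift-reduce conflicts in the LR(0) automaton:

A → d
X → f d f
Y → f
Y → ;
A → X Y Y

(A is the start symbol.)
No shift-reduce conflicts

A shift-reduce conflict occurs when an LR(0) state has both:
  - a complete (reduce) item [A → α .] (dot at the end), and
  - a shift item [B → β . c γ] (dot before a terminal).

Augment with A' → A and build the canonical LR(0) collection (I0 = CLOSURE({[A' → . A]}), then GOTO on every symbol after a dot until no new states appear). It has 11 states:
  I0: { [A → . X Y Y], [A → . d], [A' → . A], [X → . f d f] }  — shift
  I1: { [A' → A .] }  — accept
  I2: { [A → X . Y Y], [Y → . ;], [Y → . f] }  — shift
  I3: { [A → d .] }  — reduce
  I4: { [X → f . d f] }  — shift
  I5: { [X → f d . f] }  — shift
  I6: { [X → f d f .] }  — reduce
  I7: { [Y → ; .] }  — reduce
  I8: { [A → X Y . Y], [Y → . ;], [Y → . f] }  — shift
  I9: { [Y → f .] }  — reduce
  I10: { [A → X Y Y .] }  — reduce

No state contains both a complete item and a shift item.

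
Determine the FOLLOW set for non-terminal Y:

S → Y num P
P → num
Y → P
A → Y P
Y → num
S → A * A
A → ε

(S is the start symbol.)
In S → Y num P: Y is followed by num P, add FIRST(num P) \ {ε} = { 'num' }
In A → Y P: Y is followed by P, add FIRST(P) \ {ε} = { 'num' }

Taking the union: FOLLOW(Y) = { 'num' }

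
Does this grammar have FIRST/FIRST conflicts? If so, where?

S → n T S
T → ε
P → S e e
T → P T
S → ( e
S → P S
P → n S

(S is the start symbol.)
Yes. S → n T S / S → P S on { 'n' }; S → '(' e / S → P S on { '(' }; P → S e e / P → n S on { 'n' }

A FIRST/FIRST conflict occurs when two productions N → α and N → β for the same non-terminal have FIRST(α) ∩ FIRST(β) ≠ ∅ (with ε ∈ FIRST of a nullable right-hand side, so two nullable alternatives also conflict).

FIRST sets of the non-terminals at (or reachable through a nullable prefix from) the front of some alternative:
  FIRST(P) = { '(', 'n' }
  FIRST(S) = { '(', 'n' }

Productions for S:
  S → n T S: FIRST = { 'n' }
  S → ( e: FIRST = { '(' }
  S → P S: FIRST = { '(', 'n' }
Productions for T:
  T → ε: FIRST = { ε }
  T → P T: FIRST = { '(', 'n' }
Productions for P:
  P → S e e: FIRST = { '(', 'n' }
  P → n S: FIRST = { 'n' }

Conflict for S: S → n T S and S → P S
  Overlap: { 'n' }
Conflict for S: S → ( e and S → P S
  Overlap: { '(' }
Conflict for P: P → S e e and P → n S
  Overlap: { 'n' }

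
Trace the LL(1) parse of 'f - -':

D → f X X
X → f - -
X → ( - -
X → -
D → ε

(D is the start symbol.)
Stack is shown with the top on the left.

Stack    Input    Action
------------------------
D $      f - - $  output D → f X X
f X X $  f - - $  match 'f'
X X $    - - $    output X → -
- X $    - - $    match '-'
X $      - $      output X → -
- $      - $      match '-'
$        $        accept

The string is accepted.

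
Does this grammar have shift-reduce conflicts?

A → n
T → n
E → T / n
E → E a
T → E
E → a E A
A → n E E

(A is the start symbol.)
Yes — I2: [A → n .] vs [E → . a E A]; I3: [T → E .] vs [E → E . a]; I7: [T → E .] vs [A → . n]; I12: [A → n E E .] vs [E → E . a]; I13: [E → E a .] vs [E → . a E A]

Augment with A' → A and build the canonical LR(0) collection (I0 = CLOSURE({[A' → . A]}), then GOTO on every symbol after a dot until no new states appear). It has 14 states:
  I0: { [A → . n E E], [A → . n], [A' → . A] }  — shift
  I1: { [A' → A .] }  — accept
  I2: { [A → n . E E], [A → n .], [E → . E a], [E → . T / n], [E → . a E A], [T → . E], [T → . n] }  — shift, reduce
  I3: { [A → n E . E], [E → . E a], [E → . T / n], [E → . a E A], [E → E . a], [T → . E], [T → . n], [T → E .] }  — shift, reduce
  I4: { [E → T . / n] }  — shift
  I5: { [E → . E a], [E → . T / n], [E → . a E A], [E → a . E A], [T → . E], [T → . n] }  — shift
  I6: { [T → n .] }  — reduce
  I7: { [A → . n E E], [A → . n], [E → E . a], [E → a E . A], [T → E .] }  — shift, reduce
  I8: { [E → a E A .] }  — reduce
  I9: { [E → E a .] }  — reduce
  I10: { [E → T / . n] }  — shift
  I11: { [E → T / n .] }  — reduce
  I12: { [A → n E E .], [E → E . a], [T → E .] }  — shift, 2 reduces
  I13: { [E → . E a], [E → . T / n], [E → . a E A], [E → E a .], [E → a . E A], [T → . E], [T → . n] }  — shift, reduce

I2 contains reduce item [A → n .] and shift items [E → . a E A], [T → . n] — shift-reduce conflict.
I3 contains reduce item [T → E .] and shift items [E → E . a], [E → . a E A], [T → . n] — shift-reduce conflict.
I7 contains reduce item [T → E .] and shift items [A → . n], [A → . n E E], [E → E . a] — shift-reduce conflict.
I12 contains reduce items [A → n E E .], [T → E .] and shift item [E → E . a] — shift-reduce conflict.
I13 contains reduce item [E → E a .] and shift items [E → . a E A], [T → . n] — shift-reduce conflict.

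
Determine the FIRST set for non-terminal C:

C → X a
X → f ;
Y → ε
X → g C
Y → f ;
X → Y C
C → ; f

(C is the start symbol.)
{ ';', 'f', 'g' }

FIRST sets of the other non-terminals involved (by the same procedure, iterated to a fixed point):
  FIRST(X) = { ';', 'f', 'g' }

From C → X a:
  - X is a non-terminal: add FIRST(X) \ {ε} = { ';', 'f', 'g' }
    X is not nullable, so stop
From C → ; f:
  - ';' is a terminal: add ';' and stop

Collecting: FIRST(C) = { ';', 'f', 'g' }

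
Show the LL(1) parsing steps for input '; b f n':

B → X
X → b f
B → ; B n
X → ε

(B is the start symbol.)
LL(1) parsing maintains a stack (initially the start symbol over $) and the input. At each step: if the stack top is a terminal, match it against the current input token; if it is a non-terminal N, replace it with the RHS of M[N, lookahead] (the unique production whose predict set contains the lookahead).

Stack is shown with the top on the left.

Stack    Input      Action
--------------------------
B $      ; b f n $  output B → ; B n
; B n $  ; b f n $  match ';'
B n $    b f n $    output B → X
X n $    b f n $    output X → b f
b f n $  b f n $    match 'b'
f n $    f n $      match 'f'
n $      n $        match 'n'
$        $          accept

The string is accepted.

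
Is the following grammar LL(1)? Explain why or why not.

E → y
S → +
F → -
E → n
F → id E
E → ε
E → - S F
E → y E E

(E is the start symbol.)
Relevant sets:
  FOLLOW(E) = { $, '-', 'n', 'y' }

For E:
  PREDICT(E → y) = { 'y' }
  PREDICT(E → n) = { 'n' }
  PREDICT(E → ε) = { $, '-', 'n', 'y' }
  PREDICT(E → '-' S F) = { '-' }
  PREDICT(E → y E E) = { 'y' }
For F:
  PREDICT(F → '-') = { '-' }
  PREDICT(F → id E) = { 'id' }
S has a single production, so nothing to check there.

Conflict found: Predict set conflict for E: { 'y' }
The grammar is NOT LL(1).

Answer: No. Predict set conflict for E: { 'y' }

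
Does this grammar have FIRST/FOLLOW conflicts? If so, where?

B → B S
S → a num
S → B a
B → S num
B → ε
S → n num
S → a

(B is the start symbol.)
Yes. B → B S with FOLLOW(B) on { 'a', 'n' }; B → S num with FOLLOW(B) on { 'a', 'n' }

Nullable non-terminals: B.
FIRST sets used below: FIRST(B) = { 'a', 'n', ε }, FIRST(S) = { 'a', 'n' }

B: nullable alternative(s) B → ε; FOLLOW(B) = { $, 'a', 'n' }
  B → B S: FIRST \ {ε} = { 'a', 'n' } — overlaps FOLLOW(B) on { 'a', 'n' }: CONFLICT
  B → S num: FIRST \ {ε} = { 'a', 'n' } — overlaps FOLLOW(B) on { 'a', 'n' }: CONFLICT
  B → ε: FIRST \ {ε} = { } — this is the only nullable alternative, skip

S has no nullable alternative, so no FIRST/FOLLOW check is needed there.

So the grammar has 2 FIRST/FOLLOW conflicts (marked CONFLICT above).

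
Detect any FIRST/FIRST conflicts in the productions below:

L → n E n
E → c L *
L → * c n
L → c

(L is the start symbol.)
No FIRST/FIRST conflicts.

A FIRST/FIRST conflict occurs when two productions N → α and N → β for the same non-terminal have FIRST(α) ∩ FIRST(β) ≠ ∅ (with ε ∈ FIRST of a nullable right-hand side, so two nullable alternatives also conflict).

Productions for L:
  L → n E n: FIRST = { 'n' }
  L → * c n: FIRST = { '*' }
  L → c: FIRST = { 'c' }
E has only one production, so no FIRST/FIRST conflict is possible there.

All alternatives of each non-terminal have pairwise disjoint FIRST sets.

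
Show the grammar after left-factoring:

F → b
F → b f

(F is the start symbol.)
F → b F'
F' → ε
F' → f

Left-factoring transforms A → αβ₁ | αβ₂ into A → αA' and A' → β₁ | β₂
(α is the longest common prefix among the alternatives). Repeat until
no nonterminal has two alternatives with a common prefix.

Round 1: F has alternatives sharing prefix 'b'. Introduce F': F → b F'
  Add: F' → ε
  Add: F' → f

No remaining common prefixes — done.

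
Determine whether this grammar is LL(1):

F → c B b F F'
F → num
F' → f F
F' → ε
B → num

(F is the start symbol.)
Relevant sets:
  FOLLOW(F') = { $, 'f' }

For F:
  PREDICT(F → c B b F F') = { 'c' }
  PREDICT(F → num) = { 'num' }
For F':
  PREDICT(F' → f F) = { 'f' }
  PREDICT(F' → ε) = { $, 'f' }
B has a single production, so nothing to check there.

Conflict found: Predict set conflict for F': { 'f' }
The grammar is NOT LL(1).

Answer: No. Predict set conflict for F': { 'f' }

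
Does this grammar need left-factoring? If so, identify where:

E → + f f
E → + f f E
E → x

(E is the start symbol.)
Yes, E has productions with common prefix '+ f f'

Left-factoring is needed when two productions for the same non-terminal
share a common prefix on the right-hand side.

Productions for E:
  E → + f f
  E → + f f E
  E → x

Found common prefix '+ f f' in productions for E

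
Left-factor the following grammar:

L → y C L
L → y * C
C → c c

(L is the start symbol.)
L → y L'
L' → C L
L' → * C
C → c c

Left-factoring transforms A → αβ₁ | αβ₂ into A → αA' and A' → β₁ | β₂
(α is the longest common prefix among the alternatives). Repeat until
no nonterminal has two alternatives with a common prefix.

Round 1: L has alternatives sharing prefix 'y'. Introduce L': L → y L'
  Add: L' → C L
  Add: L' → * C

No remaining common prefixes — done.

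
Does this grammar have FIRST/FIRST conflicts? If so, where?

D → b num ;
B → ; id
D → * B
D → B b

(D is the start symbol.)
No FIRST/FIRST conflicts.

FIRST sets of the non-terminals at (or reachable through a nullable prefix from) the front of some alternative:
  FIRST(B) = { ';' }

Productions for D:
  D → b num ;: FIRST = { 'b' }
  D → * B: FIRST = { '*' }
  D → B b: FIRST = { ';' }
B has only one production, so no FIRST/FIRST conflict is possible there.

All alternatives of each non-terminal have pairwise disjoint FIRST sets.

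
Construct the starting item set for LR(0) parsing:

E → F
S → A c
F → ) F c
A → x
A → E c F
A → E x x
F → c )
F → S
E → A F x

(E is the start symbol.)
{ [A → . E c F], [A → . E x x], [A → . x], [E → . A F x], [E → . F], [E' → . E], [F → . ) F c], [F → . S], [F → . c )], [S → . A c] }

First, augment the grammar with E' → E
I₀ = CLOSURE({ [E' → . E] }):
  [E' → . E] has the dot before E: add [E → . F], [E → . A F x]
  [E → . F] has the dot before F: add [F → . ) F c], [F → . c )], [F → . S]
  [E → . A F x] has the dot before A: add [A → . x], [A → . E c F], [A → . E x x]
  [F → . S] has the dot before S: add [S → . A c]
No further items can be added.

I₀ = { [A → . E c F], [A → . E x x], [A → . x], [E → . A F x], [E → . F], [E' → . E], [F → . ) F c], [F → . S], [F → . c )], [S → . A c] }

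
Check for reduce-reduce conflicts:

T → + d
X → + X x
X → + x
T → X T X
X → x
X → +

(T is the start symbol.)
Yes — I9: [X → + x .] vs [X → x .]

Augment with T' → T and build the canonical LR(0) collection (I0 = CLOSURE({[T' → . T]}), then GOTO on every symbol after a dot until no new states appear). It has 12 states:
  I0: { [T → . + d], [T → . X T X], [T' → . T], [X → . + X x], [X → . + x], [X → . +], [X → . x] }  — shift
  I1: { [T → + . d], [X → + . X x], [X → + . x], [X → + .], [X → . + X x], [X → . + x], [X → . +], [X → . x] }  — shift, reduce
  I2: { [T' → T .] }  — accept
  I3: { [T → . + d], [T → . X T X], [T → X . T X], [X → . + X x], [X → . + x], [X → . +], [X → . x] }  — shift
  I4: { [X → x .] }  — reduce
  I5: { [T → X T . X], [X → . + X x], [X → . + x], [X → . +], [X → . x] }  — shift
  I6: { [X → + . X x], [X → + . x], [X → + .], [X → . + X x], [X → . + x], [X → . +], [X → . x] }  — shift, reduce
  I7: { [T → X T X .] }  — reduce
  I8: { [X → + X . x] }  — shift
  I9: { [X → + x .], [X → x .] }  — 2 reduces
  I10: { [X → + X x .] }  — reduce
  I11: { [T → + d .] }  — reduce

I9 contains complete items [X → + x .], [X → x .] — reduce-reduce conflict.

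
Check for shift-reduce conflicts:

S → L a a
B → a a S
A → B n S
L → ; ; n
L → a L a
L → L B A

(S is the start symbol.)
Augment with S' → S and build the canonical LR(0) collection (I0 = CLOSURE({[S' → . S]}), then GOTO on every symbol after a dot until no new states appear). It has 19 states:
  I0: { [L → . ; ; n], [L → . L B A], [L → . a L a], [S → . L a a], [S' → . S] }  — shift
  I1: { [L → ; . ; n] }  — shift
  I2: { [B → . a a S], [L → L . B A], [S → L . a a] }  — shift
  I3: { [S' → S .] }  — accept
  I4: { [L → . ; ; n], [L → . L B A], [L → . a L a], [L → a . L a] }  — shift
  I5: { [B → . a a S], [L → L . B A], [L → a L . a] }  — shift
  I6: { [A → . B n S], [B → . a a S], [L → L B . A] }  — shift
  I7: { [B → a . a S], [L → a L a .] }  — shift, reduce
  I8: { [B → a a . S], [L → . ; ; n], [L → . L B A], [L → . a L a], [S → . L a a] }  — shift
  I9: { [B → a a S .] }  — reduce
  I10: { [L → L B A .] }  — reduce
  I11: { [A → B . n S] }  — shift
  I12: { [B → a . a S] }  — shift
  I13: { [A → B n . S], [L → . ; ; n], [L → . L B A], [L → . a L a], [S → . L a a] }  — shift
  I14: { [A → B n S .] }  — reduce
  I15: { [B → a . a S], [S → L a . a] }  — shift
  I16: { [B → a a . S], [L → . ; ; n], [L → . L B A], [L → . a L a], [S → . L a a], [S → L a a .] }  — shift, reduce
  I17: { [L → ; ; . n] }  — shift
  I18: { [L → ; ; n .] }  — reduce

I7 contains reduce item [L → a L a .] and shift item [B → a . a S] — shift-reduce conflict.
I16 contains reduce item [S → L a a .] and shift items [L → . ; ; n], [L → . a L a] — shift-reduce conflict.

Answer: Yes — I7: [L → a L a .] vs [B → a . a S]; I16: [S → L a a .] vs [L → . ; ; n]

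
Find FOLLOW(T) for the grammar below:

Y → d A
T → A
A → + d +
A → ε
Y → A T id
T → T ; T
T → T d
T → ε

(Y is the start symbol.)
{ ';', 'd', 'id' }

To compute FOLLOW(T), find every occurrence of T on a right-hand side N → α T β: add FIRST(β) \ {ε}, and if β is empty or nullable also add FOLLOW(N). Iterate to a fixed point.

In Y → A T id: T is followed by id, add FIRST(id) \ {ε} = { 'id' }
In T → T ; T: T is followed by ';' T, add FIRST(';' T) \ {ε} = { ';' }
In T → T ; T: T is at the end; this adds FOLLOW(T) to itself — nothing new
In T → T d: T is followed by d, add FIRST(d) \ {ε} = { 'd' }

Taking the union: FOLLOW(T) = { ';', 'd', 'id' }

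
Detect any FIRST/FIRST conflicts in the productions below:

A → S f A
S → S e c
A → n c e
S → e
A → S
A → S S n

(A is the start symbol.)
Yes. A → S f A / A → S on { 'e' }; A → S f A / A → S S n on { 'e' }; A → S / A → S S n on { 'e' }; S → S e c / S → e on { 'e' }

A FIRST/FIRST conflict occurs when two productions N → α and N → β for the same non-terminal have FIRST(α) ∩ FIRST(β) ≠ ∅ (with ε ∈ FIRST of a nullable right-hand side, so two nullable alternatives also conflict).

FIRST sets of the non-terminals at (or reachable through a nullable prefix from) the front of some alternative:
  FIRST(S) = { 'e' }

Productions for A:
  A → S f A: FIRST = { 'e' }
  A → n c e: FIRST = { 'n' }
  A → S: FIRST = { 'e' }
  A → S S n: FIRST = { 'e' }
Productions for S:
  S → S e c: FIRST = { 'e' }
  S → e: FIRST = { 'e' }

Conflict for A: A → S f A and A → S
  Overlap: { 'e' }
Conflict for A: A → S f A and A → S S n
  Overlap: { 'e' }
Conflict for A: A → S and A → S S n
  Overlap: { 'e' }
Conflict for S: S → S e c and S → e
  Overlap: { 'e' }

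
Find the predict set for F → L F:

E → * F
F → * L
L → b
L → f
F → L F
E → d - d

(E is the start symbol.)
PREDICT(F → L F) = (FIRST(RHS) \ {ε}) ∪ (FOLLOW(F) if ε ∈ FIRST(RHS), i.e. RHS ⇒* ε)
FIRST(L) = { 'b', 'f' }
FIRST(L F) = { 'b', 'f' }
ε ∉ FIRST(L F), so FOLLOW(F) is not added.
PREDICT(F → L F) = { 'b', 'f' }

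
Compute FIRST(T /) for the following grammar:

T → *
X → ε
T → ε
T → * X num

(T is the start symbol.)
{ '*', '/' }

FIRST sets of the non-terminals involved (from the grammar, by fixed-point iteration):
  FIRST(T) = { '*', ε }

To compute FIRST(T /), process the symbols left to right:
Symbol T is a non-terminal. Add FIRST(T) \ {ε} = { '*' }
T is nullable (ε ∈ FIRST(T)), continue to the next symbol.
Symbol / is a terminal. Add '/' and stop.
FIRST(T /) = { '*', '/' }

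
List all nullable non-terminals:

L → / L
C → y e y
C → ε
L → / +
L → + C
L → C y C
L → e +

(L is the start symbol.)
{ 'C' }

A non-terminal is nullable if it can derive ε (the empty string): either it has an ε-production, or it has a production whose right-hand side consists entirely of nullable non-terminals.

ε-productions: C → ε
So C is immediately nullable.
No further non-terminal can be added: every production for the remaining non-terminals contains a terminal or a non-nullable non-terminal.
Nullable = { 'C' }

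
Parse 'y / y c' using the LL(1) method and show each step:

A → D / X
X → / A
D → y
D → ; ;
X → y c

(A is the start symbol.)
LL(1) parsing maintains a stack (initially the start symbol over $) and the input. At each step: if the stack top is a terminal, match it against the current input token; if it is a non-terminal N, replace it with the RHS of M[N, lookahead] (the unique production whose predict set contains the lookahead).

Stack is shown with the top on the left.

Stack    Input      Action
--------------------------
A $      y / y c $  output A → D / X
D / X $  y / y c $  output D → y
y / X $  y / y c $  match 'y'
/ X $    / y c $    match '/'
X $      y c $      output X → y c
y c $    y c $      match 'y'
c $      c $        match 'c'
$        $          accept

The string is accepted.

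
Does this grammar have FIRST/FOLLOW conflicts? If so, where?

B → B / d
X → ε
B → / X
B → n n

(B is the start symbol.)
No FIRST/FOLLOW conflicts.

Nullable non-terminals: X.
X has a nullable alternative but only one production, so nothing to check.

B has no nullable alternative, so no FIRST/FOLLOW check is needed there.

No FIRST/FOLLOW conflicts found.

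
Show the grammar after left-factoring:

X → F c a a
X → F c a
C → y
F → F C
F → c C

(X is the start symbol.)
Left-factoring transforms A → αβ₁ | αβ₂ into A → αA' and A' → β₁ | β₂
(α is the longest common prefix among the alternatives). Repeat until
no nonterminal has two alternatives with a common prefix.

Round 1: X has alternatives sharing prefix 'F c a'. Introduce X': X → F c a X'
  Add: X' → a
  Add: X' → ε

No remaining common prefixes — done.

Resulting grammar:
X → F c a X'
X' → a
X' → ε
C → y
F → F C
F → c C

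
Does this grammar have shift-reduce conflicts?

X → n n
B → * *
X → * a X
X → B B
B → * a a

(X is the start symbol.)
Augment with X' → X and build the canonical LR(0) collection (I0 = CLOSURE({[X' → . X]}), then GOTO on every symbol after a dot until no new states appear). It has 13 states:
  I0: { [B → . * *], [B → . * a a], [X → . * a X], [X → . B B], [X → . n n], [X' → . X] }  — shift
  I1: { [B → * . *], [B → * . a a], [X → * . a X] }  — shift
  I2: { [B → . * *], [B → . * a a], [X → B . B] }  — shift
  I3: { [X' → X .] }  — accept
  I4: { [X → n . n] }  — shift
  I5: { [X → n n .] }  — reduce
  I6: { [B → * . *], [B → * . a a] }  — shift
  I7: { [X → B B .] }  — reduce
  I8: { [B → * * .] }  — reduce
  I9: { [B → * a . a] }  — shift
  I10: { [B → * a a .] }  — reduce
  I11: { [B → * a . a], [B → . * *], [B → . * a a], [X → * a . X], [X → . * a X], [X → . B B], [X → . n n] }  — shift
  I12: { [X → * a X .] }  — reduce

No state contains both a complete item and a shift item.

Answer: No shift-reduce conflicts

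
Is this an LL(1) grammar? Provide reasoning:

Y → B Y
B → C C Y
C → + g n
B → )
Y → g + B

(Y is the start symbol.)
A grammar is LL(1) if for each non-terminal N with multiple productions, the predict sets of those productions are pairwise disjoint, where PREDICT(N → α) = (FIRST(α) \ {ε}) ∪ (FOLLOW(N) if α ⇒* ε).

Relevant sets:
  FIRST(B) = { ')', '+' }
  FIRST(C) = { '+' }

For Y:
  PREDICT(Y → B Y) = { ')', '+' }
  PREDICT(Y → g '+' B) = { 'g' }
For B:
  PREDICT(B → C C Y) = { '+' }
  PREDICT(B → ')') = { ')' }
C has a single production, so nothing to check there.

All predict sets are disjoint. The grammar IS LL(1).

Answer: Yes, the grammar is LL(1).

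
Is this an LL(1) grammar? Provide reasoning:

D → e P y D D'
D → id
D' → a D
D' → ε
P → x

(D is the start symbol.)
A grammar is LL(1) if for each non-terminal N with multiple productions, the predict sets of those productions are pairwise disjoint, where PREDICT(N → α) = (FIRST(α) \ {ε}) ∪ (FOLLOW(N) if α ⇒* ε).

Relevant sets:
  FOLLOW(D') = { $, 'a' }

For D:
  PREDICT(D → e P y D D') = { 'e' }
  PREDICT(D → id) = { 'id' }
For D':
  PREDICT(D' → a D) = { 'a' }
  PREDICT(D' → ε) = { $, 'a' }
P has a single production, so nothing to check there.

Conflict found: Predict set conflict for D': { 'a' }
The grammar is NOT LL(1).

Answer: No. Predict set conflict for D': { 'a' }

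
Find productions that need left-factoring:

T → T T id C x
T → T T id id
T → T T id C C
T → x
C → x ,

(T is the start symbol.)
Yes, T has productions with common prefix 'T T id'

Left-factoring is needed when two productions for the same non-terminal
share a common prefix on the right-hand side.

Productions for T:
  T → T T id C x
  T → T T id id
  T → T T id C C
  T → x

Found common prefix 'T T id' in productions for T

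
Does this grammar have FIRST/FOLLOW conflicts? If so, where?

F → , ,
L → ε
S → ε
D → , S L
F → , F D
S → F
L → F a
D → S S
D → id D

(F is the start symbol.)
Yes. L → F a with FOLLOW(L) on { ',' }; S → F with FOLLOW(S) on { ',' }; D → ',' S L with FOLLOW(D) on { ',' }; D → id D with FOLLOW(D) on { 'id' }

Nullable non-terminals: D, L, S.
FIRST sets used below: FIRST(S) = { ',', ε }, FIRST(F) = { ',' }

D: nullable alternative(s) D → S S; FOLLOW(D) = { $, ',', 'a', 'id' }
  D → , S L: FIRST \ {ε} = { ',' } — overlaps FOLLOW(D) on { ',' }: CONFLICT
  D → S S: FIRST \ {ε} = { ',' } — this is the only nullable alternative, skip
  D → id D: FIRST \ {ε} = { 'id' } — overlaps FOLLOW(D) on { 'id' }: CONFLICT

L: nullable alternative(s) L → ε; FOLLOW(L) = { $, ',', 'a', 'id' }
  L → ε: FIRST \ {ε} = { } — this is the only nullable alternative, skip
  L → F a: FIRST \ {ε} = { ',' } — overlaps FOLLOW(L) on { ',' }: CONFLICT

S: nullable alternative(s) S → ε; FOLLOW(S) = { $, ',', 'a', 'id' }
  S → ε: FIRST \ {ε} = { } — this is the only nullable alternative, skip
  S → F: FIRST \ {ε} = { ',' } — overlaps FOLLOW(S) on { ',' }: CONFLICT

F has no nullable alternative, so no FIRST/FOLLOW check is needed there.

So the grammar has 4 FIRST/FOLLOW conflicts (marked CONFLICT above).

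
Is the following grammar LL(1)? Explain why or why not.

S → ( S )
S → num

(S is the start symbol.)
For S:
  PREDICT(S → '(' S ')') = { '(' }
  PREDICT(S → num) = { 'num' }

All predict sets are disjoint. The grammar IS LL(1).

Answer: Yes, the grammar is LL(1).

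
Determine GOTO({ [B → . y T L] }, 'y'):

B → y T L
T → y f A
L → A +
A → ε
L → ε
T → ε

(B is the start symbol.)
{ [B → y . T L], [T → . y f A], [T → .] }

GOTO(I, 'y') = CLOSURE({ [A → αX.β] : [A → α.Xβ] ∈ I, X = 'y' })

Items with dot before 'y', with the dot advanced:
  [B → . y T L] → [B → y . T L]
Closure of the advanced items:
  [B → y . T L] has the dot before T: add [T → . y f A], [T → .]

GOTO = { [B → y . T L], [T → . y f A], [T → .] }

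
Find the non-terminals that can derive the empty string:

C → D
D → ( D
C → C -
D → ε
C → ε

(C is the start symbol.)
A non-terminal is nullable if it can derive ε (the empty string): either it has an ε-production, or it has a production whose right-hand side consists entirely of nullable non-terminals.

ε-productions: D → ε, C → ε
So D, C are immediately nullable.
Every non-terminal is now nullable.
Nullable = { 'C', 'D' }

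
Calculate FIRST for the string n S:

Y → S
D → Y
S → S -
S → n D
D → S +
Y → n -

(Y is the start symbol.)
To compute FIRST(n S), process the symbols left to right:
Symbol n is a terminal. Add 'n' and stop.
FIRST(n S) = { 'n' }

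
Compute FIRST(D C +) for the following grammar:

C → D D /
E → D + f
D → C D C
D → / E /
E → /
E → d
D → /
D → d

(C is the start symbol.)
{ '/', 'd' }

FIRST sets of the non-terminals involved (from the grammar, by fixed-point iteration):
  FIRST(D) = { '/', 'd' }

To compute FIRST(D C +), process the symbols left to right:
Symbol D is a non-terminal. Add FIRST(D) \ {ε} = { '/', 'd' }
D is not nullable (ε ∉ FIRST(D)), so stop here.
FIRST(D C +) = { '/', 'd' }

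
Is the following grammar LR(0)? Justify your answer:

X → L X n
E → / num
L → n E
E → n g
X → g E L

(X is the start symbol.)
Yes, the grammar is LR(0)

A grammar is LR(0) if no state in the canonical LR(0) collection has:
  - both a shift item (dot before a terminal) and a complete item (shift-reduce conflict), or
  - two or more complete items (reduce-reduce conflict; the accept item [X' → X .] counts as a complete item here).

Augment with X' → X and build the canonical LR(0) collection (I0 = CLOSURE({[X' → . X]}), then GOTO on every symbol after a dot until no new states appear). It has 14 states:
  I0: { [L → . n E], [X → . L X n], [X → . g E L], [X' → . X] }  — shift
  I1: { [L → . n E], [X → . L X n], [X → . g E L], [X → L . X n] }  — shift
  I2: { [X' → X .] }  — accept
  I3: { [E → . / num], [E → . n g], [X → g . E L] }  — shift
  I4: { [E → . / num], [E → . n g], [L → n . E] }  — shift
  I5: { [E → / . num] }  — shift
  I6: { [L → n E .] }  — reduce
  I7: { [E → n . g] }  — shift
  I8: { [E → n g .] }  — reduce
  I9: { [E → / num .] }  — reduce
  I10: { [L → . n E], [X → g E . L] }  — shift
  I11: { [X → g E L .] }  — reduce
  I12: { [X → L X . n] }  — shift
  I13: { [X → L X n .] }  — reduce

Every state is either a pure shift/goto state or contains exactly one complete item and nothing to shift — no conflicts. The grammar is LR(0).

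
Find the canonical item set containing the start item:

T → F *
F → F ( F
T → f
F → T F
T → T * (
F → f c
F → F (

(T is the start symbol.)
First, augment the grammar with T' → T
I₀ = CLOSURE({ [T' → . T] }):
  [T' → . T] has the dot before T: add [T → . F *], [T → . f], [T → . T * (]
  [T → . F *] has the dot before F: add [F → . F ( F], [F → . T F], [F → . f c], [F → . F (]
No further items can be added.

I₀ = { [F → . F ( F], [F → . F (], [F → . T F], [F → . f c], [T → . F *], [T → . T * (], [T → . f], [T' → . T] }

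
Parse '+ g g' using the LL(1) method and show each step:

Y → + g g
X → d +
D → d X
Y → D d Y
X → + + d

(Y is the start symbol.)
Stack is shown with the top on the left.

Stack    Input    Action
------------------------
Y $      + g g $  output Y → + g g
+ g g $  + g g $  match '+'
g g $    g g $    match 'g'
g $      g $      match 'g'
$        $        accept

The string is accepted.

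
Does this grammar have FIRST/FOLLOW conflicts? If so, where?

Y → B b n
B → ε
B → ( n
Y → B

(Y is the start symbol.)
No FIRST/FOLLOW conflicts.

Nullable non-terminals: B, Y.
FIRST sets used below: FIRST(B) = { '(', ε }

B: nullable alternative(s) B → ε; FOLLOW(B) = { $, 'b' }
  B → ε: FIRST \ {ε} = { } — this is the only nullable alternative, skip
  B → ( n: FIRST \ {ε} = { '(' } — disjoint from FOLLOW(B)

Y: nullable alternative(s) Y → B; FOLLOW(Y) = { $ }
  Y → B b n: FIRST \ {ε} = { '(', 'b' } — disjoint from FOLLOW(Y)
  Y → B: FIRST \ {ε} = { '(' } — this is the only nullable alternative, skip

No FIRST/FOLLOW conflicts found.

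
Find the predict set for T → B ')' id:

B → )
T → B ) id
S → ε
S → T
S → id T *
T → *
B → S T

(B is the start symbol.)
{ ')', '*', 'id' }

PREDICT(T → B ')' id) = (FIRST(RHS) \ {ε}) ∪ (FOLLOW(T) if ε ∈ FIRST(RHS), i.e. RHS ⇒* ε)
FIRST(B) = { ')', '*', 'id' }
FIRST(B ')' id) = { ')', '*', 'id' }
ε ∉ FIRST(B ')' id), so FOLLOW(T) is not added.
PREDICT(T → B ')' id) = { ')', '*', 'id' }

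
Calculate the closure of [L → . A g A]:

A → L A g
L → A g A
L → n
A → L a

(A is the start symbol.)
Start with: [L → . A g A]
  [L → . A g A] has the dot before A: add [A → . L A g], [A → . L a]
  [A → . L A g] has the dot before L: add [L → . n]
No further items can be added.

CLOSURE = { [A → . L A g], [A → . L a], [L → . A g A], [L → . n] }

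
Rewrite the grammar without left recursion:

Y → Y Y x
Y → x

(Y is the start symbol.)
Y → x Y'
Y' → Y x Y'
Y' → ε

Y is directly left-recursive. The standard transformation for
  A → A α₁ | ... | A α_m | β₁ | ... | β_n
is
  A  → β₁ A' | ... | β_n A'
  A' → α₁ A' | ... | α_m A' | ε

Y → x becomes Y → x Y'
Y → Y Y x becomes Y' → Y x Y'
Add Y' → ε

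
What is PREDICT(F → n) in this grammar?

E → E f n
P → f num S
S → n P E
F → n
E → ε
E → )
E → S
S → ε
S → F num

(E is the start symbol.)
{ 'n' }

PREDICT(F → n) = (FIRST(RHS) \ {ε}) ∪ (FOLLOW(F) if ε ∈ FIRST(RHS), i.e. RHS ⇒* ε)
FIRST(n) = { 'n' }
ε ∉ FIRST(n), so FOLLOW(F) is not added.
PREDICT(F → n) = { 'n' }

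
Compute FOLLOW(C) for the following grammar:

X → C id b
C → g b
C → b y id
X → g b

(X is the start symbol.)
{ 'id' }

In X → C id b: C is followed by id b, add FIRST(id b) \ {ε} = { 'id' }

Taking the union: FOLLOW(C) = { 'id' }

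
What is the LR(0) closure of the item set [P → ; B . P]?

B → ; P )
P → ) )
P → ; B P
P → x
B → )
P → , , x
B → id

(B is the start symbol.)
{ [P → . ) )], [P → . , , x], [P → . ; B P], [P → . x], [P → ; B . P] }

To compute CLOSURE, for each item [A → α.Bβ] where B is a non-terminal, add [B → .γ] for all productions B → γ; repeat for the newly added items until nothing changes.

Start with: [P → ; B . P]
  [P → ; B . P] has the dot before P: add [P → . ) )], [P → . ; B P], [P → . x], [P → . , , x]
No further items can be added.

CLOSURE = { [P → . ) )], [P → . , , x], [P → . ; B P], [P → . x], [P → ; B . P] }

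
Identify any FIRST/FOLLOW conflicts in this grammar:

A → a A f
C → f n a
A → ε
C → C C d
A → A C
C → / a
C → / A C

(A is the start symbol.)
Yes. A → A C with FOLLOW(A) on { '/', 'f' }

Nullable non-terminals: A.
FIRST sets used below: FIRST(A) = { '/', 'a', 'f', ε }, FIRST(C) = { '/', 'f' }

A: nullable alternative(s) A → ε; FOLLOW(A) = { $, '/', 'f' }
  A → a A f: FIRST \ {ε} = { 'a' } — disjoint from FOLLOW(A)
  A → ε: FIRST \ {ε} = { } — this is the only nullable alternative, skip
  A → A C: FIRST \ {ε} = { '/', 'a', 'f' } — overlaps FOLLOW(A) on { '/', 'f' }: CONFLICT

C has no nullable alternative, so no FIRST/FOLLOW check is needed there.

So the grammar has 1 FIRST/FOLLOW conflict (marked CONFLICT above).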